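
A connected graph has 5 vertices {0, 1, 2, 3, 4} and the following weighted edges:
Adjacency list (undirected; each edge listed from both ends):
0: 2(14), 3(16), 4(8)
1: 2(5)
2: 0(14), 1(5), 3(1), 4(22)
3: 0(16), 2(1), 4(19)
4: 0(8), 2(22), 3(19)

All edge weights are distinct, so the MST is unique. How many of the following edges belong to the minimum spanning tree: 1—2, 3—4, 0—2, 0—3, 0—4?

Sort edges by weight, then run Kruskal:
2—3 (1): add — endpoints in different components.
1—2 (5): add — endpoints in different components.
0—4 (8): add — endpoints in different components.
0—2 (14): add — endpoints in different components.
MST edge set: {2—3, 1—2, 0—4, 0—2}.
Of the listed edges, {1—2, 0—2, 0—4} are in the MST → 3.

3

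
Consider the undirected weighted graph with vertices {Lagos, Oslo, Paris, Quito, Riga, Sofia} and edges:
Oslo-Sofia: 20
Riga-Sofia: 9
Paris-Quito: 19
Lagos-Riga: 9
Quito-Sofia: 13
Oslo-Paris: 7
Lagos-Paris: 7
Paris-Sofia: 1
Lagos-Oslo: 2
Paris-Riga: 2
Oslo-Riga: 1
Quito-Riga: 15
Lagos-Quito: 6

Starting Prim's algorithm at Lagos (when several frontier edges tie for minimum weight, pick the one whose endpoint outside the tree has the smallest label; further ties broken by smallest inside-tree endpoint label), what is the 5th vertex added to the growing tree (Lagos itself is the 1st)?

Sofia

Grow the tree from Lagos using Prim:
Step 1: frontier [Lagos-Oslo 2, Lagos-Quito 6, Lagos-Paris 7, Lagos-Riga 9] → take Lagos-Oslo (2); add Oslo.
Step 2: frontier [Lagos-Quito 6, Lagos-Paris 7, Lagos-Riga 9, Oslo-Riga 1, Oslo-Paris 7, Oslo-Sofia 20] → take Oslo-Riga (1); add Riga.
Step 3: frontier [Lagos-Quito 6, Lagos-Paris 7, Oslo-Paris 7, Oslo-Sofia 20, Paris-Riga 2, Riga-Sofia 9, Quito-Riga 15] → take Paris-Riga (2); add Paris.
Step 4: frontier [Lagos-Quito 6, Oslo-Sofia 20, Paris-Sofia 1, Paris-Quito 19, Riga-Sofia 9, Quito-Riga 15] → take Paris-Sofia (1); add Sofia.
Step 5: frontier [Lagos-Quito 6, Paris-Quito 19, Quito-Riga 15, Quito-Sofia 13] → take Lagos-Quito (6); add Quito.
Vertex order: Lagos, Oslo, Riga, Paris, Sofia, Quito. The 5th vertex is Sofia.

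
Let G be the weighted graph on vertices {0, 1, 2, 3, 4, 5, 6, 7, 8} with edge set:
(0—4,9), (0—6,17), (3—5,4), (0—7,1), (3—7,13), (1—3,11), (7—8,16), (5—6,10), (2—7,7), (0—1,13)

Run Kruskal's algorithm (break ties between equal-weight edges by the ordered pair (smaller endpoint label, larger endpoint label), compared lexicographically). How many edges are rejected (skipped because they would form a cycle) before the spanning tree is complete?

1

Kruskal's algorithm — process edges by increasing weight (ties by edge label):
0—7 (1): add — endpoints in different components.
3—5 (4): add — endpoints in different components.
2—7 (7): add — endpoints in different components.
0—4 (9): add — endpoints in different components.
5—6 (10): add — endpoints in different components.
1—3 (11): add — endpoints in different components.
0—1 (13): add — endpoints in different components.
3—7 (13): skip — 3 and 7 already connected.
7—8 (16): add — endpoints in different components.
Edges rejected before the tree was complete: 1.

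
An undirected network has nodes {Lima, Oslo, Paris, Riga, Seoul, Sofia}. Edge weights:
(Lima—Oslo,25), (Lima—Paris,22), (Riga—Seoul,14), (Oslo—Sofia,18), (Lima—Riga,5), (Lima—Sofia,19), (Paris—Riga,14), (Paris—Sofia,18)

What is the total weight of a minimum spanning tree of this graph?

69

Prim, starting at Paris.
Step 1: frontier [Paris—Riga 14, Paris—Sofia 18, Lima—Paris 22] → take Paris—Riga (14); add Riga.
Step 2: frontier [Paris—Sofia 18, Lima—Paris 22, Lima—Riga 5, Riga—Seoul 14] → take Lima—Riga (5); add Lima.
Step 3: frontier [Lima—Sofia 19, Lima—Oslo 25, Paris—Sofia 18, Riga—Seoul 14] → take Riga—Seoul (14); add Seoul.
Step 4: frontier [Lima—Sofia 19, Lima—Oslo 25, Paris—Sofia 18] → take Paris—Sofia (18); add Sofia.
Step 5: frontier [Lima—Oslo 25, Oslo—Sofia 18] → take Oslo—Sofia (18); add Oslo.
MST edges: Paris—Riga, Lima—Riga, Riga—Seoul, Paris—Sofia, Oslo—Sofia; total weight 14+5+14+18+18 = 69.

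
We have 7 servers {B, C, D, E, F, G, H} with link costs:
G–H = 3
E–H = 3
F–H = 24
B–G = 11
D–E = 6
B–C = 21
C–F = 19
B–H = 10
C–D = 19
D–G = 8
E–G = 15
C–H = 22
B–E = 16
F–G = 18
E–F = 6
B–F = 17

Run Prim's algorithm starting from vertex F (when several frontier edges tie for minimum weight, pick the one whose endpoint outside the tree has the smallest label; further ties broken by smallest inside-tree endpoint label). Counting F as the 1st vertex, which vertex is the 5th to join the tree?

Grow the tree from F using Prim:
Step 1: cheapest edge leaving the tree is E–F (6); add E.
Step 2: cheapest edge leaving the tree is E–H (3); add H.
Step 3: cheapest edge leaving the tree is G–H (3); add G.
Step 4: cheapest edge leaving the tree is D–E (6); add D.
Step 5: cheapest edge leaving the tree is B–H (10); add B.
Step 6: cheapest edge leaving the tree is C–D (19); add C.
Vertex order: F, E, H, G, D, B, C. The 5th vertex is D.

D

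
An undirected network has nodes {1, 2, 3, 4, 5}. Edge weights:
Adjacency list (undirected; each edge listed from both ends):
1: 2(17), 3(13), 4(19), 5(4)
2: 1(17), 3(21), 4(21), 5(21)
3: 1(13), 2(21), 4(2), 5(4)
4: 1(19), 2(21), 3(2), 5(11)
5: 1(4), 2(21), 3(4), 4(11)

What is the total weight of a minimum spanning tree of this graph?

27

Sort edges by weight, then run Kruskal:
3 4 (2): add — endpoints in different components.
1 5 (4): add — endpoints in different components.
3 5 (4): add — endpoints in different components.
4 5 (11): skip — 4 and 5 already connected.
1 3 (13): skip — 1 and 3 already connected.
1 2 (17): add — endpoints in different components.
MST edges: 3 4, 1 5, 3 5, 1 2; total weight 2+4+4+17 = 27.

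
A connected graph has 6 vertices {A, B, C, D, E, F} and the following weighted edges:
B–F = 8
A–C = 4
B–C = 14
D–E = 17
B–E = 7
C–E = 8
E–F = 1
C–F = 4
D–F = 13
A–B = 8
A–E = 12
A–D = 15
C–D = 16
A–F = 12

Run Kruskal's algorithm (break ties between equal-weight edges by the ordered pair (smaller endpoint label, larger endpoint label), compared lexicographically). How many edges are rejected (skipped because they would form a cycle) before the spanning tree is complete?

5

Kruskal's algorithm — process edges by increasing weight (ties by edge label):
E–F (1): add. Components now {A} {B} {C} {D} {E,F}
A–C (4): add. Components now {A,C} {B} {D} {E,F}
C–F (4): add. Components now {A,C,E,F} {B} {D}
B–E (7): add. Components now {A,B,C,E,F} {D}
A–B (8): skip — A and B already connected.
B–F (8): skip — B and F already connected.
C–E (8): skip — C and E already connected.
A–E (12): skip — A and E already connected.
A–F (12): skip — A and F already connected.
D–F (13): add. Components now {A,B,C,D,E,F}
Edges rejected before the tree was complete: 5.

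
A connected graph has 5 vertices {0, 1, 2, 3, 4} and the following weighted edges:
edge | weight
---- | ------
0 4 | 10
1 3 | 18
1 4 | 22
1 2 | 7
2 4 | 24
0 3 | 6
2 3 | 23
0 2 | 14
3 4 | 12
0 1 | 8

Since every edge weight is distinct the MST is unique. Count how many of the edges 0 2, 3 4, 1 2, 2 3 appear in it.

1

Sort edges by weight, then run Kruskal:
0 3 (6): add. Components now {0,3} {1} {2} {4}
1 2 (7): add. Components now {0,3} {1,2} {4}
0 1 (8): add. Components now {0,1,2,3} {4}
0 4 (10): add. Components now {0,1,2,3,4}
MST edge set: {0 3, 1 2, 0 1, 0 4}.
Of the listed edges, {1 2} are in the MST → 1.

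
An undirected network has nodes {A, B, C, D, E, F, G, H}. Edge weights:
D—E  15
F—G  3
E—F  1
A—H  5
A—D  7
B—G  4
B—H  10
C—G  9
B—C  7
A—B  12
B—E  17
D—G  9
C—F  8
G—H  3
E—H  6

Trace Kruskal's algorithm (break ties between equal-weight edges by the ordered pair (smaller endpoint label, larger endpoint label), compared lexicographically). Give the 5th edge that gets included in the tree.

A-H

Sort edges by weight, then run Kruskal:
E—F (1): add — endpoints in different components.
F—G (3): add — endpoints in different components.
G—H (3): add — endpoints in different components.
B—G (4): add — endpoints in different components.
A—H (5): add — endpoints in different components.
E—H (6): skip — E and H already connected.
A—D (7): add — endpoints in different components.
B—C (7): add — endpoints in different components.
The 5th edge added is A—H.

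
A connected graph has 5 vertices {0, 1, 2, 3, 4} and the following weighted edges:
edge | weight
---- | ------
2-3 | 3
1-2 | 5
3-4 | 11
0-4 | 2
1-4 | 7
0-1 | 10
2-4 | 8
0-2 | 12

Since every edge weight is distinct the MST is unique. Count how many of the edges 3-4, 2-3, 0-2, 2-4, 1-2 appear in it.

2

Kruskal: consider edges lightest-first.
0-4 (2): add — endpoints in different components.
2-3 (3): add — endpoints in different components.
1-2 (5): add — endpoints in different components.
1-4 (7): add — endpoints in different components.
MST edge set: {0-4, 2-3, 1-2, 1-4}.
Of the listed edges, {2-3, 1-2} are in the MST → 2.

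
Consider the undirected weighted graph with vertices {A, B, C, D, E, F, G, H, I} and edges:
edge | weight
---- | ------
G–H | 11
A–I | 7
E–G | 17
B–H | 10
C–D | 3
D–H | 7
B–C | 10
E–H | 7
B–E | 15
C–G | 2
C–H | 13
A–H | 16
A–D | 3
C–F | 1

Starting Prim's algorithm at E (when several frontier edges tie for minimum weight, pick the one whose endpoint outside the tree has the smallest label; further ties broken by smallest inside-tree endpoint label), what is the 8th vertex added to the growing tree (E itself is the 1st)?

Grow the tree from E using Prim:
Step 1: frontier [E–H 7, B–E 15, E–G 17] → take E–H (7); add H.
Step 2: frontier [B–E 15, E–G 17, D–H 7, B–H 10, G–H 11, C–H 13, A–H 16] → take D–H (7); add D.
Step 3: frontier [A–D 3, C–D 3, B–E 15, E–G 17, B–H 10, G–H 11, C–H 13, A–H 16] → take A–D (3); add A.
Step 4: frontier [A–I 7, C–D 3, B–E 15, E–G 17, B–H 10, G–H 11, C–H 13] → take C–D (3); add C.
Step 5: frontier [A–I 7, C–F 1, C–G 2, B–C 10, B–E 15, E–G 17, B–H 10, G–H 11] → take C–F (1); add F.
Step 6: frontier [A–I 7, C–G 2, B–C 10, B–E 15, E–G 17, B–H 10, G–H 11] → take C–G (2); add G.
Step 7: frontier [A–I 7, B–C 10, B–E 15, B–H 10] → take A–I (7); add I.
Step 8: frontier [B–C 10, B–E 15, B–H 10] → take B–C (10); add B.
Vertex order: E, H, D, A, C, F, G, I, B. The 8th vertex is I.

I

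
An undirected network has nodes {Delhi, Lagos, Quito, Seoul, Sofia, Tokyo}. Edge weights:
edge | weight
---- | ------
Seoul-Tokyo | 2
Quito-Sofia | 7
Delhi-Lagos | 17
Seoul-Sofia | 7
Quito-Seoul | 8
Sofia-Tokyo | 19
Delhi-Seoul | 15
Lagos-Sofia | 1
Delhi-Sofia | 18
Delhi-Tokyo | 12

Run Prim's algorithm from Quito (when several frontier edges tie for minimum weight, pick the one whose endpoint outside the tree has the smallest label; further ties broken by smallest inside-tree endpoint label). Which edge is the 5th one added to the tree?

Delhi-Tokyo

Prim's algorithm from Quito:
Step 1: cheapest edge leaving the tree is Quito-Sofia (7); add Sofia.
Step 2: cheapest edge leaving the tree is Lagos-Sofia (1); add Lagos.
Step 3: cheapest edge leaving the tree is Seoul-Sofia (7); add Seoul.
Step 4: cheapest edge leaving the tree is Seoul-Tokyo (2); add Tokyo.
Step 5: cheapest edge leaving the tree is Delhi-Tokyo (12); add Delhi.
The 5th edge added is Delhi-Tokyo.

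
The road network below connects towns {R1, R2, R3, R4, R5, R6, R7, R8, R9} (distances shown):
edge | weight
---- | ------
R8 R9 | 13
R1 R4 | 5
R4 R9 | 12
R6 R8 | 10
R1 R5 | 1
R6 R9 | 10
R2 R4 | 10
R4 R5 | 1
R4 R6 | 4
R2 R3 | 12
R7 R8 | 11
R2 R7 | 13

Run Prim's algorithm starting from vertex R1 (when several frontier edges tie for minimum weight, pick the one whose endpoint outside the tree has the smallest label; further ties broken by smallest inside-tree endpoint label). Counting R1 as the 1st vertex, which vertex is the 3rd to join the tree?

R4

Prim's algorithm from R1:
Step 1: frontier [R1 R5 1, R1 R4 5] → take R1 R5 (1); add R5.
Step 2: frontier [R1 R4 5, R4 R5 1] → take R4 R5 (1); add R4.
Step 3: frontier [R4 R6 4, R2 R4 10, R4 R9 12] → take R4 R6 (4); add R6.
Step 4: frontier [R2 R4 10, R4 R9 12, R6 R8 10, R6 R9 10] → take R2 R4 (10); add R2.
Step 5: frontier [R2 R3 12, R2 R7 13, R4 R9 12, R6 R8 10, R6 R9 10] → take R6 R8 (10); add R8.
Step 6: frontier [R2 R3 12, R2 R7 13, R4 R9 12, R6 R9 10, R7 R8 11, R8 R9 13] → take R6 R9 (10); add R9.
Step 7: frontier [R2 R3 12, R2 R7 13, R7 R8 11] → take R7 R8 (11); add R7.
Step 8: frontier [R2 R3 12] → take R2 R3 (12); add R3.
Vertex order: R1, R5, R4, R6, R2, R8, R9, R7, R3. The 3rd vertex is R4.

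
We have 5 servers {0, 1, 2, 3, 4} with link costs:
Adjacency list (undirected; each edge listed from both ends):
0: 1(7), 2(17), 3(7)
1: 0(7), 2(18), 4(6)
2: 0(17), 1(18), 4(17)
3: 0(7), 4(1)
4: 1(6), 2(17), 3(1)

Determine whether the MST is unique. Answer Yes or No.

No

Kruskal: consider edges lightest-first.
3–4 (1): add — endpoints in different components.
1–4 (6): add — endpoints in different components.
0–1 (7): add — endpoints in different components.
0–3 (7): skip — 0 and 3 already connected.
0–2 (17): add — endpoints in different components.
Non-tree edge 2–4 has weight 17, equal to the heaviest edge on its tree cycle — swapping gives another MST of the same weight. Not unique.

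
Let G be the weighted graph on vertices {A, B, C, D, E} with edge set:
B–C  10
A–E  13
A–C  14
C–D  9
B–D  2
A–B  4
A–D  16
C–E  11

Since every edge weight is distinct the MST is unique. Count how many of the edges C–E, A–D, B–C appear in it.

1

Kruskal: consider edges lightest-first.
B–D (2): add. Components now {A} {B,D} {C} {E}
A–B (4): add. Components now {A,B,D} {C} {E}
C–D (9): add. Components now {A,B,C,D} {E}
B–C (10): skip — B and C already connected.
C–E (11): add. Components now {A,B,C,D,E}
MST edge set: {B–D, A–B, C–D, C–E}.
Of the listed edges, {C–E} are in the MST → 1.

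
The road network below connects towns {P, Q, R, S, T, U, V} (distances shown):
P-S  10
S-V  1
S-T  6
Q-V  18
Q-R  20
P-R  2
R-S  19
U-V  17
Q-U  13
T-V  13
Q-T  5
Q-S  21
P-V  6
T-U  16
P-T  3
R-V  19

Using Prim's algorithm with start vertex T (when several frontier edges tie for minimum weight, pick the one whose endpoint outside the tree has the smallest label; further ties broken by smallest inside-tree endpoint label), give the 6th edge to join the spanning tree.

Q-U

Prim, starting at T.
Step 1: cheapest edge leaving the tree is P-T (3); add P.
Step 2: cheapest edge leaving the tree is P-R (2); add R.
Step 3: cheapest edge leaving the tree is Q-T (5); add Q.
Step 4: cheapest edge leaving the tree is S-T (6); add S.
Step 5: cheapest edge leaving the tree is S-V (1); add V.
Step 6: cheapest edge leaving the tree is Q-U (13); add U.
The 6th edge added is Q-U.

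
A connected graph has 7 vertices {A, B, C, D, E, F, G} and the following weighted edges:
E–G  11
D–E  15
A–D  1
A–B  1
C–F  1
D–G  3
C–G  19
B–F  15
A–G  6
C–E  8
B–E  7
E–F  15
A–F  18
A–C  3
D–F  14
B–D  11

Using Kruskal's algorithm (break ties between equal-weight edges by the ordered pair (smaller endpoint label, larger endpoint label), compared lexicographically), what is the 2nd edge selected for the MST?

Sort edges by weight, then run Kruskal:
A–B (1): add — endpoints in different components.
A–D (1): add — endpoints in different components.
C–F (1): add — endpoints in different components.
A–C (3): add — endpoints in different components.
D–G (3): add — endpoints in different components.
A–G (6): skip — A and G already connected.
B–E (7): add — endpoints in different components.
The 2nd edge added is A–D.

A-D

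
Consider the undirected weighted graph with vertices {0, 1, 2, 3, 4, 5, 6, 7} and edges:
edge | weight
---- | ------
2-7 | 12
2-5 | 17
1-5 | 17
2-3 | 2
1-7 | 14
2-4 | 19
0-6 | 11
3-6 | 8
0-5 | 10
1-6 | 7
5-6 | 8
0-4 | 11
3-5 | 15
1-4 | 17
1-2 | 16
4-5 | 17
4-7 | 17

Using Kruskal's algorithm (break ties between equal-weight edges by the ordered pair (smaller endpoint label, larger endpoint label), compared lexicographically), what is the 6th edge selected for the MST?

0-4

Kruskal's algorithm — process edges by increasing weight (ties by edge label):
2-3 (2): add — endpoints in different components.
1-6 (7): add — endpoints in different components.
3-6 (8): add — endpoints in different components.
5-6 (8): add — endpoints in different components.
0-5 (10): add — endpoints in different components.
0-4 (11): add — endpoints in different components.
0-6 (11): skip — 0 and 6 already connected.
2-7 (12): add — endpoints in different components.
The 6th edge added is 0-4.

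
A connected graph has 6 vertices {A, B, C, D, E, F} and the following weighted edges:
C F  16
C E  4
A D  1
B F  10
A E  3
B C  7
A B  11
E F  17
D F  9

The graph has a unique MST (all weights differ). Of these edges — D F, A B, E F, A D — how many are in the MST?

Kruskal's algorithm — process edges by increasing weight (ties by edge label):
A D (1): add — endpoints in different components.
A E (3): add — endpoints in different components.
C E (4): add — endpoints in different components.
B C (7): add — endpoints in different components.
D F (9): add — endpoints in different components.
MST edge set: {A D, A E, C E, B C, D F}.
Of the listed edges, {D F, A D} are in the MST → 2.

2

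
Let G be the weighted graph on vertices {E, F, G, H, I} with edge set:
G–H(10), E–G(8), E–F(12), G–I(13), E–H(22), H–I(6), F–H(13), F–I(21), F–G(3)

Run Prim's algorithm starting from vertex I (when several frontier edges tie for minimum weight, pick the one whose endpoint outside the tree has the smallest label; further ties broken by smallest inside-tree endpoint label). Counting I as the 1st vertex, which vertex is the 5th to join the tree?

Grow the tree from I using Prim:
Step 1: frontier [H–I 6, G–I 13, F–I 21] → take H–I (6); add H.
Step 2: frontier [G–H 10, F–H 13, E–H 22, G–I 13, F–I 21] → take G–H (10); add G.
Step 3: frontier [F–G 3, E–G 8, F–H 13, E–H 22, F–I 21] → take F–G (3); add F.
Step 4: frontier [E–F 12, E–G 8, E–H 22] → take E–G (8); add E.
Vertex order: I, H, G, F, E. The 5th vertex is E.

E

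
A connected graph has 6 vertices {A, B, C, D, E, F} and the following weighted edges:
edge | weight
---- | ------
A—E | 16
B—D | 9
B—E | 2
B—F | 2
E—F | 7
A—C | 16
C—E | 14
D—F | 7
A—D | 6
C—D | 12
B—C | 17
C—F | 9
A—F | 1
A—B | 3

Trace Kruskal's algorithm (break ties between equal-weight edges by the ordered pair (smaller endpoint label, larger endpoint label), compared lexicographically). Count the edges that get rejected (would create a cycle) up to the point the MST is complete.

Kruskal: consider edges lightest-first.
A—F (1): add. Components now {A,F} {B} {C} {D} {E}
B—E (2): add. Components now {A,F} {B,E} {C} {D}
B—F (2): add. Components now {A,B,E,F} {C} {D}
A—B (3): skip — A and B already connected.
A—D (6): add. Components now {A,B,D,E,F} {C}
D—F (7): skip — D and F already connected.
E—F (7): skip — E and F already connected.
B—D (9): skip — B and D already connected.
C—F (9): add. Components now {A,B,C,D,E,F}
Edges rejected before the tree was complete: 4.

4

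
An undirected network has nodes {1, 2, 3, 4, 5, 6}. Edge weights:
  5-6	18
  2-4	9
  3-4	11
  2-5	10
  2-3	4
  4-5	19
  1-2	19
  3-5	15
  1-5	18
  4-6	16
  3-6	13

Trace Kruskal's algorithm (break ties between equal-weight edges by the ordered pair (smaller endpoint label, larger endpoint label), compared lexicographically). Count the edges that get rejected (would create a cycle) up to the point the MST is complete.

Sort edges by weight, then run Kruskal:
2-3 (4): add. Components now {1} {2,3} {4} {5} {6}
2-4 (9): add. Components now {1} {2,3,4} {5} {6}
2-5 (10): add. Components now {1} {2,3,4,5} {6}
3-4 (11): skip — 3 and 4 already connected.
3-6 (13): add. Components now {1} {2,3,4,5,6}
3-5 (15): skip — 3 and 5 already connected.
4-6 (16): skip — 4 and 6 already connected.
1-5 (18): add. Components now {1,2,3,4,5,6}
Edges rejected before the tree was complete: 3.

3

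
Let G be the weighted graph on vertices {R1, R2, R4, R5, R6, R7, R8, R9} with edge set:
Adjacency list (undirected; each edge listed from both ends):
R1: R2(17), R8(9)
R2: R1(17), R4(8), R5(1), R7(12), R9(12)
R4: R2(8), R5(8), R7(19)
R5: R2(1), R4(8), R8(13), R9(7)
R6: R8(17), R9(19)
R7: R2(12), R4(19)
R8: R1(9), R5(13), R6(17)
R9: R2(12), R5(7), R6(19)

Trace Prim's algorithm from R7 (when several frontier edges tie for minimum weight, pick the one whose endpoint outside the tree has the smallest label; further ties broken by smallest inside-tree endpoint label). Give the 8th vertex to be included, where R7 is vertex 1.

Prim's algorithm from R7:
Step 1: frontier [R2 R7 12, R4 R7 19] → take R2 R7 (12); add R2.
Step 2: frontier [R2 R5 1, R2 R4 8, R2 R9 12, R1 R2 17, R4 R7 19] → take R2 R5 (1); add R5.
Step 3: frontier [R2 R4 8, R2 R9 12, R1 R2 17, R5 R9 7, R4 R5 8, R5 R8 13, R4 R7 19] → take R5 R9 (7); add R9.
Step 4: frontier [R2 R4 8, R1 R2 17, R4 R5 8, R5 R8 13, R4 R7 19, R6 R9 19] → take R2 R4 (8); add R4.
Step 5: frontier [R1 R2 17, R5 R8 13, R6 R9 19] → take R5 R8 (13); add R8.
Step 6: frontier [R1 R2 17, R1 R8 9, R6 R8 17, R6 R9 19] → take R1 R8 (9); add R1.
Step 7: frontier [R6 R8 17, R6 R9 19] → take R6 R8 (17); add R6.
Vertex order: R7, R2, R5, R9, R4, R8, R1, R6. The 8th vertex is R6.

R6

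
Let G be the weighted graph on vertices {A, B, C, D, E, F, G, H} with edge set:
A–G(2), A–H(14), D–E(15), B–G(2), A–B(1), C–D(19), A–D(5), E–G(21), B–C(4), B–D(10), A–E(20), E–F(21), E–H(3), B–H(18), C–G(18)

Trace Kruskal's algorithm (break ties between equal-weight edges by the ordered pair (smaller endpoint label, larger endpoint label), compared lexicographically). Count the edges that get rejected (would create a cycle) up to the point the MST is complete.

7

Kruskal: consider edges lightest-first.
A–B (1): add — endpoints in different components.
A–G (2): add — endpoints in different components.
B–G (2): skip — B and G already connected.
E–H (3): add — endpoints in different components.
B–C (4): add — endpoints in different components.
A–D (5): add — endpoints in different components.
B–D (10): skip — B and D already connected.
A–H (14): add — endpoints in different components.
D–E (15): skip — D and E already connected.
B–H (18): skip — B and H already connected.
C–G (18): skip — C and G already connected.
C–D (19): skip — C and D already connected.
A–E (20): skip — A and E already connected.
E–F (21): add — endpoints in different components.
Edges rejected before the tree was complete: 7.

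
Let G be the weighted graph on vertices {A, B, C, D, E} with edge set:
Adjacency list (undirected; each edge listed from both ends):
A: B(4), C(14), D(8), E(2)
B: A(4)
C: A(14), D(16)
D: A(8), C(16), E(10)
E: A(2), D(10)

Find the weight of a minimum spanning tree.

Kruskal's algorithm — process edges by increasing weight (ties by edge label):
A—E (2): add — endpoints in different components.
A—B (4): add — endpoints in different components.
A—D (8): add — endpoints in different components.
D—E (10): skip — D and E already connected.
A—C (14): add — endpoints in different components.
MST edges: A—E, A—B, A—D, A—C; total weight 2+4+8+14 = 28.

28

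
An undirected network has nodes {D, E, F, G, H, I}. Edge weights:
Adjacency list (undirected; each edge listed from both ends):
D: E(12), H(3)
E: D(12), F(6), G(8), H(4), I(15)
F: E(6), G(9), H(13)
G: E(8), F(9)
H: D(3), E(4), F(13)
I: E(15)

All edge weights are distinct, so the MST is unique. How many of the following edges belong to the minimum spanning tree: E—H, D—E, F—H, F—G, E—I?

Kruskal's algorithm — process edges by increasing weight (ties by edge label):
D—H (3): add. Components now {D,H} {E} {F} {G} {I}
E—H (4): add. Components now {D,E,H} {F} {G} {I}
E—F (6): add. Components now {D,E,F,H} {G} {I}
E—G (8): add. Components now {D,E,F,G,H} {I}
F—G (9): skip — F and G already connected.
D—E (12): skip — D and E already connected.
F—H (13): skip — F and H already connected.
E—I (15): add. Components now {D,E,F,G,H,I}
MST edge set: {D—H, E—H, E—F, E—G, E—I}.
Of the listed edges, {E—H, E—I} are in the MST → 2.

2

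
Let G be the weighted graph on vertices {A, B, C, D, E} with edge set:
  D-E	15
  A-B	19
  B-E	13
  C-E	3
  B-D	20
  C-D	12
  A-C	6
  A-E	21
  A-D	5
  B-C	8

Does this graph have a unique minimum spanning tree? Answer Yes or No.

Kruskal's algorithm — process edges by increasing weight (ties by edge label):
C-E (3): add. Components now {A} {B} {C,E} {D}
A-D (5): add. Components now {A,D} {B} {C,E}
A-C (6): add. Components now {A,C,D,E} {B}
B-C (8): add. Components now {A,B,C,D,E}
Every non-tree edge has weight strictly greater than the heaviest edge on the tree path between its endpoints, so the MST is unique.

Yes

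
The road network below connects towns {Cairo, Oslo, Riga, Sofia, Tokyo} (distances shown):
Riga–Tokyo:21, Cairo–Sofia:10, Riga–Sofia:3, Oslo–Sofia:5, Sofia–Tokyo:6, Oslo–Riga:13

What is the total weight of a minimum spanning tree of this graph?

Prim's algorithm from Tokyo:
Step 1: frontier [Sofia–Tokyo 6, Riga–Tokyo 21] → take Sofia–Tokyo (6); add Sofia.
Step 2: frontier [Riga–Sofia 3, Oslo–Sofia 5, Cairo–Sofia 10, Riga–Tokyo 21] → take Riga–Sofia (3); add Riga.
Step 3: frontier [Oslo–Riga 13, Oslo–Sofia 5, Cairo–Sofia 10] → take Oslo–Sofia (5); add Oslo.
Step 4: frontier [Cairo–Sofia 10] → take Cairo–Sofia (10); add Cairo.
MST edges: Sofia–Tokyo, Riga–Sofia, Oslo–Sofia, Cairo–Sofia; total weight 6+3+5+10 = 24.

24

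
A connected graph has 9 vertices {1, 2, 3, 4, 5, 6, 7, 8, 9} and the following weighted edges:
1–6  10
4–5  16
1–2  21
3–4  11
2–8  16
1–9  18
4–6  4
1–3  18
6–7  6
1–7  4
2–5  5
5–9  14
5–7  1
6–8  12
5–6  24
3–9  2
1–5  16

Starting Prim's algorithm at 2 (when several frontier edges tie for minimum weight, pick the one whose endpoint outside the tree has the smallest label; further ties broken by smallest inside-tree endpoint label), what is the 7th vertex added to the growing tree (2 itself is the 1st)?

3

Prim's algorithm from 2:
Step 1: cheapest edge leaving the tree is 2–5 (5); add 5.
Step 2: cheapest edge leaving the tree is 5–7 (1); add 7.
Step 3: cheapest edge leaving the tree is 1–7 (4); add 1.
Step 4: cheapest edge leaving the tree is 6–7 (6); add 6.
Step 5: cheapest edge leaving the tree is 4–6 (4); add 4.
Step 6: cheapest edge leaving the tree is 3–4 (11); add 3.
Step 7: cheapest edge leaving the tree is 3–9 (2); add 9.
Step 8: cheapest edge leaving the tree is 6–8 (12); add 8.
Vertex order: 2, 5, 7, 1, 6, 4, 3, 9, 8. The 7th vertex is 3.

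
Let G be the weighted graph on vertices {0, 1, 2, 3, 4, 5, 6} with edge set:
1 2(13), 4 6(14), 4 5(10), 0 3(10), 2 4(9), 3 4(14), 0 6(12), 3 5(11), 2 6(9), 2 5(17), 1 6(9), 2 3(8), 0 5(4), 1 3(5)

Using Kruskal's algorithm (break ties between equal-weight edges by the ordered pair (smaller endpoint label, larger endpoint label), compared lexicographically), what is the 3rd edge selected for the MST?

2-3

Kruskal: consider edges lightest-first.
0 5 (4): add — endpoints in different components.
1 3 (5): add — endpoints in different components.
2 3 (8): add — endpoints in different components.
1 6 (9): add — endpoints in different components.
2 4 (9): add — endpoints in different components.
2 6 (9): skip — 2 and 6 already connected.
0 3 (10): add — endpoints in different components.
The 3rd edge added is 2 3.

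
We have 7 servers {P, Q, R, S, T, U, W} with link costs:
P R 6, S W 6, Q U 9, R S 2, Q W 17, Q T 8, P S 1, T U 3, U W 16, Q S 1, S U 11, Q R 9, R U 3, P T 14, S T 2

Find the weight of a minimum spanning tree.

Sort edges by weight, then run Kruskal:
P S (1): add. Components now {U} {P,S} {T} {W} {R} {Q}
Q S (1): add. Components now {U} {P,Q,S} {T} {W} {R}
R S (2): add. Components now {U} {P,Q,R,S} {T} {W}
S T (2): add. Components now {U} {P,Q,R,S,T} {W}
R U (3): add. Components now {P,Q,R,S,T,U} {W}
T U (3): skip — U and T already connected.
P R (6): skip — R and P already connected.
S W (6): add. Components now {P,Q,R,S,T,U,W}
MST edges: P S, Q S, R S, S T, R U, S W; total weight 1+1+2+2+3+6 = 15.

15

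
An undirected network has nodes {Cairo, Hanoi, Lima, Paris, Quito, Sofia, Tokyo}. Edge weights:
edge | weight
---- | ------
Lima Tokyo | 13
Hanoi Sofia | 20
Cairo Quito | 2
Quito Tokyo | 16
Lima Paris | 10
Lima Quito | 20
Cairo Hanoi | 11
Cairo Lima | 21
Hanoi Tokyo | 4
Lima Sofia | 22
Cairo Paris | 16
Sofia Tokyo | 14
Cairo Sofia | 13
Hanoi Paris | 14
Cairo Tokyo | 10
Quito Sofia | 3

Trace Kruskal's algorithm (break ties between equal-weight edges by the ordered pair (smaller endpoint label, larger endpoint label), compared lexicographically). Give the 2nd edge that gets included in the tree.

Kruskal's algorithm — process edges by increasing weight (ties by edge label):
Cairo Quito (2): add. Components now {Lima} {Paris} {Tokyo} {Cairo,Quito} {Sofia} {Hanoi}
Quito Sofia (3): add. Components now {Lima} {Paris} {Tokyo} {Cairo,Quito,Sofia} {Hanoi}
Hanoi Tokyo (4): add. Components now {Lima} {Paris} {Hanoi,Tokyo} {Cairo,Quito,Sofia}
Cairo Tokyo (10): add. Components now {Lima} {Paris} {Cairo,Hanoi,Quito,Sofia,Tokyo}
Lima Paris (10): add. Components now {Lima,Paris} {Cairo,Hanoi,Quito,Sofia,Tokyo}
Cairo Hanoi (11): skip — Hanoi and Cairo already connected.
Cairo Sofia (13): skip — Sofia and Cairo already connected.
Lima Tokyo (13): add. Components now {Cairo,Hanoi,Lima,Paris,Quito,Sofia,Tokyo}
The 2nd edge added is Quito Sofia.

Quito-Sofia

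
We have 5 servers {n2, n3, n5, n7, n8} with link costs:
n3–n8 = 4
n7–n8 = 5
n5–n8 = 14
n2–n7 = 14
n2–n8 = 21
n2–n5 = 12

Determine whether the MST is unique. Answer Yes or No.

Kruskal's algorithm — process edges by increasing weight (ties by edge label):
n3–n8 (4): add — endpoints in different components.
n7–n8 (5): add — endpoints in different components.
n2–n5 (12): add — endpoints in different components.
n2–n7 (14): add — endpoints in different components.
Non-tree edge n5–n8 has weight 14, equal to the heaviest edge on its tree cycle — swapping gives another MST of the same weight. Not unique.

No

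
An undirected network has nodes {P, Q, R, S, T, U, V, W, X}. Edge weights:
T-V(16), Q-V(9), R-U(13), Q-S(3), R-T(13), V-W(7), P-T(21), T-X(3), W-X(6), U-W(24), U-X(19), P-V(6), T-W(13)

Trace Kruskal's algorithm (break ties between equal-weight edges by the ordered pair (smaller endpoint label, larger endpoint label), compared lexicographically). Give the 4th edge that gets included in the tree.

W-X

Kruskal's algorithm — process edges by increasing weight (ties by edge label):
Q-S (3): add — endpoints in different components.
T-X (3): add — endpoints in different components.
P-V (6): add — endpoints in different components.
W-X (6): add — endpoints in different components.
V-W (7): add — endpoints in different components.
Q-V (9): add — endpoints in different components.
R-T (13): add — endpoints in different components.
R-U (13): add — endpoints in different components.
The 4th edge added is W-X.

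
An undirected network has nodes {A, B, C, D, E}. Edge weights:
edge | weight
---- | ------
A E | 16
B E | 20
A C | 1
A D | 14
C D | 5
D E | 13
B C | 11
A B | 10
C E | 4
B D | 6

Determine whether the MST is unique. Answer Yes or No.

Kruskal's algorithm — process edges by increasing weight (ties by edge label):
A C (1): add — endpoints in different components.
C E (4): add — endpoints in different components.
C D (5): add — endpoints in different components.
B D (6): add — endpoints in different components.
Every non-tree edge has weight strictly greater than the heaviest edge on the tree path between its endpoints, so the MST is unique.

Yes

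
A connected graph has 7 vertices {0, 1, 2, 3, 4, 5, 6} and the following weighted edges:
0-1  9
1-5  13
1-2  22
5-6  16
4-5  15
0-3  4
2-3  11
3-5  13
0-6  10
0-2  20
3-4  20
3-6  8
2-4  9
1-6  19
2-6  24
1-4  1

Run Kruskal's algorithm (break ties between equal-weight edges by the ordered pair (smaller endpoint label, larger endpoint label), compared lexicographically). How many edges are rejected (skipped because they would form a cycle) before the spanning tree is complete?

2

Sort edges by weight, then run Kruskal:
1-4 (1): add. Components now {0} {1,4} {2} {3} {5} {6}
0-3 (4): add. Components now {0,3} {1,4} {2} {5} {6}
3-6 (8): add. Components now {0,3,6} {1,4} {2} {5}
0-1 (9): add. Components now {0,1,3,4,6} {2} {5}
2-4 (9): add. Components now {0,1,2,3,4,6} {5}
0-6 (10): skip — 0 and 6 already connected.
2-3 (11): skip — 2 and 3 already connected.
1-5 (13): add. Components now {0,1,2,3,4,5,6}
Edges rejected before the tree was complete: 2.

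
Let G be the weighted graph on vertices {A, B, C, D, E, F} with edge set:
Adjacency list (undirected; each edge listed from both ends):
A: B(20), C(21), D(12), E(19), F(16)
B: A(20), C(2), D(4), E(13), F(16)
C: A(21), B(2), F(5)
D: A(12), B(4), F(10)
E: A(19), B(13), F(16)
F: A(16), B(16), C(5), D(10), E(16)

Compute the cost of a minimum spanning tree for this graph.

36

Sort edges by weight, then run Kruskal:
B C (2): add. Components now {A} {B,C} {D} {E} {F}
B D (4): add. Components now {A} {B,C,D} {E} {F}
C F (5): add. Components now {A} {B,C,D,F} {E}
D F (10): skip — D and F already connected.
A D (12): add. Components now {A,B,C,D,F} {E}
B E (13): add. Components now {A,B,C,D,E,F}
MST edges: B C, B D, C F, A D, B E; total weight 2+4+5+12+13 = 36.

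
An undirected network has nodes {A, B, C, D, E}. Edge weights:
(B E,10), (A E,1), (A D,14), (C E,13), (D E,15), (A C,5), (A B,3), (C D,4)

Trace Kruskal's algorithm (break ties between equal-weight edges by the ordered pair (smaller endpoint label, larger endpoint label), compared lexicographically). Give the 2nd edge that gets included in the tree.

A-B

Sort edges by weight, then run Kruskal:
A E (1): add — endpoints in different components.
A B (3): add — endpoints in different components.
C D (4): add — endpoints in different components.
A C (5): add — endpoints in different components.
The 2nd edge added is A B.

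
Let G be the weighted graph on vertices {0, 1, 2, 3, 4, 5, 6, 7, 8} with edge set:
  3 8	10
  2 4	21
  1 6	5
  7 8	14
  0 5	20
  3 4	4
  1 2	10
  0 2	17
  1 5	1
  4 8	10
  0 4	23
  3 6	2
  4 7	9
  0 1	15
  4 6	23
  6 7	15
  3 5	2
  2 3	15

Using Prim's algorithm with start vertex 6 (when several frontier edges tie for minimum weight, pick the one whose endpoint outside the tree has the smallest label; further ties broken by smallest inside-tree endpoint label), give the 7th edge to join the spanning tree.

Grow the tree from 6 using Prim:
Step 1: cheapest edge leaving the tree is 3 6 (2); add 3.
Step 2: cheapest edge leaving the tree is 3 5 (2); add 5.
Step 3: cheapest edge leaving the tree is 1 5 (1); add 1.
Step 4: cheapest edge leaving the tree is 3 4 (4); add 4.
Step 5: cheapest edge leaving the tree is 4 7 (9); add 7.
Step 6: cheapest edge leaving the tree is 1 2 (10); add 2.
Step 7: cheapest edge leaving the tree is 3 8 (10); add 8.
Step 8: cheapest edge leaving the tree is 0 1 (15); add 0.
The 7th edge added is 3 8.

3-8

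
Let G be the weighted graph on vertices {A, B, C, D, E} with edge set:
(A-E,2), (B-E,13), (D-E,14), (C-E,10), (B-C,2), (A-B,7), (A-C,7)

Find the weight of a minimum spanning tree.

Kruskal's algorithm — process edges by increasing weight (ties by edge label):
A-E (2): add — endpoints in different components.
B-C (2): add — endpoints in different components.
A-B (7): add — endpoints in different components.
A-C (7): skip — A and C already connected.
C-E (10): skip — C and E already connected.
B-E (13): skip — B and E already connected.
D-E (14): add — endpoints in different components.
MST edges: A-E, B-C, A-B, D-E; total weight 2+2+7+14 = 25.

25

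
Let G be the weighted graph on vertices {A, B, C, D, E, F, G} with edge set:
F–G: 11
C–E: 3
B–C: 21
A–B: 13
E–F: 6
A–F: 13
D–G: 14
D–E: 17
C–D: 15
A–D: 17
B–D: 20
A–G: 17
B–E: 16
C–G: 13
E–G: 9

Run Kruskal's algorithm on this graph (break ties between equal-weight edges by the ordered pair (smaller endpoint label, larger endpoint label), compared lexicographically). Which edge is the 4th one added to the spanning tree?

A-B

Kruskal's algorithm — process edges by increasing weight (ties by edge label):
C–E (3): add — endpoints in different components.
E–F (6): add — endpoints in different components.
E–G (9): add — endpoints in different components.
F–G (11): skip — F and G already connected.
A–B (13): add — endpoints in different components.
A–F (13): add — endpoints in different components.
C–G (13): skip — C and G already connected.
D–G (14): add — endpoints in different components.
The 4th edge added is A–B.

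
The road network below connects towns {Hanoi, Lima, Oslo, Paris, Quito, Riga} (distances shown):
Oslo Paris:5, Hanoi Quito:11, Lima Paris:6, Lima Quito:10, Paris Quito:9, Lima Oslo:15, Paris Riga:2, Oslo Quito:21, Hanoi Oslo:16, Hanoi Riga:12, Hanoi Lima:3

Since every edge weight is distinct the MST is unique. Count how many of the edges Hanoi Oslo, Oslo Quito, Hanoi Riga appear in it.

Kruskal's algorithm — process edges by increasing weight (ties by edge label):
Paris Riga (2): add — endpoints in different components.
Hanoi Lima (3): add — endpoints in different components.
Oslo Paris (5): add — endpoints in different components.
Lima Paris (6): add — endpoints in different components.
Paris Quito (9): add — endpoints in different components.
MST edge set: {Paris Riga, Hanoi Lima, Oslo Paris, Lima Paris, Paris Quito}.
Of the listed edges, {} are in the MST → 0.

0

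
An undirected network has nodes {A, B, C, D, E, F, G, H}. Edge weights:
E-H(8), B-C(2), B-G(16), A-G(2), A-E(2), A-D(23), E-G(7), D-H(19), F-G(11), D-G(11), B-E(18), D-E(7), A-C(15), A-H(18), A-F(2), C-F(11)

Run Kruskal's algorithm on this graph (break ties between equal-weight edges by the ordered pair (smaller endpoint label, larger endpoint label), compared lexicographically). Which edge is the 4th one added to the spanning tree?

Kruskal: consider edges lightest-first.
A-E (2): add — endpoints in different components.
A-F (2): add — endpoints in different components.
A-G (2): add — endpoints in different components.
B-C (2): add — endpoints in different components.
D-E (7): add — endpoints in different components.
E-G (7): skip — E and G already connected.
E-H (8): add — endpoints in different components.
C-F (11): add — endpoints in different components.
The 4th edge added is B-C.

B-C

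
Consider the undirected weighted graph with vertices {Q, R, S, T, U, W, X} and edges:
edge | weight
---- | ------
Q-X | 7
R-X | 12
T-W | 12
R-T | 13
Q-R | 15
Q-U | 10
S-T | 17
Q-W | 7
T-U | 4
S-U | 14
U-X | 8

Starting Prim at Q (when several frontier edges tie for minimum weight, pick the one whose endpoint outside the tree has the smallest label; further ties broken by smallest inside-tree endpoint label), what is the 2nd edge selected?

Q-X

Prim's algorithm from Q:
Step 1: cheapest edge leaving the tree is Q-W (7); add W.
Step 2: cheapest edge leaving the tree is Q-X (7); add X.
Step 3: cheapest edge leaving the tree is U-X (8); add U.
Step 4: cheapest edge leaving the tree is T-U (4); add T.
Step 5: cheapest edge leaving the tree is R-X (12); add R.
Step 6: cheapest edge leaving the tree is S-U (14); add S.
The 2nd edge added is Q-X.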